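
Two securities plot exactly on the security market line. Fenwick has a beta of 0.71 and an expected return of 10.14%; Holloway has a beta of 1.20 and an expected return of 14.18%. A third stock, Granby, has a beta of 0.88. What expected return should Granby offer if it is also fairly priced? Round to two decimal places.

11.54%

MRP (SML slope) = (14.18% − 10.14%) / (1.20 − 0.71) = 4.04% / 0.49 = 8.2449%
R_f (intercept) = 10.14% − 0.71 × 8.2449% = 4.2861%
E(R_Granby) = R_f + β × MRP = 4.2861% + 0.88 × 8.2449% = 11.54%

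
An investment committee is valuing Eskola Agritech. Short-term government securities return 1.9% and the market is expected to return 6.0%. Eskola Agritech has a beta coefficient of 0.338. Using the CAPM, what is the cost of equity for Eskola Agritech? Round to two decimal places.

Market risk premium = E(R_m) − R_f = 6.0% − 1.9% = 4.10%
E(R) = R_f + β × MRP = 1.9% + 0.338 × 4.1% = 3.29%

3.29%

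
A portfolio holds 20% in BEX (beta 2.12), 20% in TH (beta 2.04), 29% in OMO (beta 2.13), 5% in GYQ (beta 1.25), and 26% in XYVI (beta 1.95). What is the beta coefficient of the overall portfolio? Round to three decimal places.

β_P = Σ w_i β_i = 0.20×2.12 + 0.20×2.04 + 0.29×2.13 + 0.05×1.25 + 0.26×1.95 = 2.0192

2.019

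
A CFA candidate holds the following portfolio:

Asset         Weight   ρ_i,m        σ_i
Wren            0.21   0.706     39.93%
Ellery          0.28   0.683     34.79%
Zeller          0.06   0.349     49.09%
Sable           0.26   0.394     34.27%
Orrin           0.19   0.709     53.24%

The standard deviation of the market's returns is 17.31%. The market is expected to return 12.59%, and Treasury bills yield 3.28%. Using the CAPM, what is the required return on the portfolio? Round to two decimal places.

16.34%

β_Wren = 0.706 × 39.93% / 17.31% = 1.6286
β_Ellery = 0.683 × 34.79% / 17.31% = 1.3727
β_Zeller = 0.349 × 49.09% / 17.31% = 0.9897
β_Sable = 0.394 × 34.27% / 17.31% = 0.7800
β_Orrin = 0.709 × 53.24% / 17.31% = 2.1807
β_P = Σ w_i β_i = 0.21×1.6286 + 0.28×1.3727 + 0.06×0.9897 + 0.26×0.7800 + 0.19×2.1807 = 1.4029
MRP = 12.59% − 3.28% = 9.31%
E(R_P) = R_f + β_P × MRP = 3.28% + 1.4029 × 9.31% = 16.34%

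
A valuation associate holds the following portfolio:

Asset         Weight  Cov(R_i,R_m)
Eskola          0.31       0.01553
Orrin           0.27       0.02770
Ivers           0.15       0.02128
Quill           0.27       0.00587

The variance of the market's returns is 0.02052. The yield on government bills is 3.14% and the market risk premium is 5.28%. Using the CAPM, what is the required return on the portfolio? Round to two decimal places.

β_Eskola = 0.01553 / 0.02052 = 0.7568
β_Orrin = 0.02770 / 0.02052 = 1.3499
β_Ivers = 0.02128 / 0.02052 = 1.0370
β_Quill = 0.00587 / 0.02052 = 0.2861
β_P = Σ w_i β_i = 0.31×0.7568 + 0.27×1.3499 + 0.15×1.0370 + 0.27×0.2861 = 0.8319
E(R_P) = R_f + β_P × MRP = 3.14% + 0.8319 × 5.28% = 7.53%

7.53%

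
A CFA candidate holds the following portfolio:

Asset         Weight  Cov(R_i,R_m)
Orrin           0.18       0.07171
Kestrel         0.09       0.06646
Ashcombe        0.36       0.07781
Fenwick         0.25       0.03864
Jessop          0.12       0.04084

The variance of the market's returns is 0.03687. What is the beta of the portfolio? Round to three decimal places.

1.667

β_Orrin = 0.07171 / 0.03687 = 1.9449
β_Kestrel = 0.06646 / 0.03687 = 1.8025
β_Ashcombe = 0.07781 / 0.03687 = 2.1104
β_Fenwick = 0.03864 / 0.03687 = 1.0480
β_Jessop = 0.04084 / 0.03687 = 1.1077
β_P = Σ w_i β_i = 0.18×1.9449 + 0.09×1.8025 + 0.36×2.1104 + 0.25×1.0480 + 0.12×1.1077 = 1.6670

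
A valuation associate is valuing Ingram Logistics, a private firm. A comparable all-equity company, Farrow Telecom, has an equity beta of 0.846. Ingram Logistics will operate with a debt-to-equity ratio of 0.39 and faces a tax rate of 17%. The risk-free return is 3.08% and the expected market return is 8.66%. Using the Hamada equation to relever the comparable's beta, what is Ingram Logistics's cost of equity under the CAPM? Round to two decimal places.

9.33%

β_L = β_U × [1 + (1 − t)(D/E)] = 0.846 × [1 + (1 − 0.17) × 0.39]
    = 0.846 × [1 + 0.83 × 0.39] = 0.846 × 1.3237 = 1.1199
MRP = 8.66% − 3.08% = 5.58%
E(R) = R_f + β_L × MRP = 3.08% + 1.1199 × 5.58% = 9.33%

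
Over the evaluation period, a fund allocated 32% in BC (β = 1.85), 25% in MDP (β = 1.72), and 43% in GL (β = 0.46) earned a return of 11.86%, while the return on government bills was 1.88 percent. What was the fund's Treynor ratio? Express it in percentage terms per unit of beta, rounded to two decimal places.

β_P = 0.32×1.85 + 0.25×1.72 + 0.43×0.46 = 1.2198
Treynor = (R_P − R_f) / β_P = (11.86% − 1.88%) / 1.2198 = 9.98% / 1.2198 = 8.18%

8.18%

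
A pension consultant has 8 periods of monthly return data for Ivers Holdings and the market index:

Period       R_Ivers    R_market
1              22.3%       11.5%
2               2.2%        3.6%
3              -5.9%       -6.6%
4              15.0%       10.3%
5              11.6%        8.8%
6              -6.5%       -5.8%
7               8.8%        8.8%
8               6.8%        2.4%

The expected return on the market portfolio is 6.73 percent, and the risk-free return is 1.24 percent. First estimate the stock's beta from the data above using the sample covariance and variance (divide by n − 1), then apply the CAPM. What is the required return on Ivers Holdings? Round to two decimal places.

8.51%

Mean R_i = (22.3 + 2.2 − 5.9 + 15.0 + 11.6 − 6.5 + 8.8 + 6.8) / 8 = 6.7875%
Mean R_m = (11.5 + 3.6 − 6.6 + 10.3 + 8.8 − 5.8 + 8.8 + 2.4) / 8 = 4.1250%
Σ(R_i − R̄_i)(R_m − R̄_m) = 467.3625  ⇒  Cov = 467.3625 / 7 = 66.7661
Σ(R_m − R̄_m)² = 353.0150  ⇒  Var(R_m) = 353.0150 / 7 = 50.4307
β = Cov / Var(R_m) = 66.7661 / 50.4307 = 1.3239
MRP = 6.73% − 1.24% = 5.49%
E(R) = R_f + β × MRP = 1.24% + 1.3239 × 5.49% = 8.51%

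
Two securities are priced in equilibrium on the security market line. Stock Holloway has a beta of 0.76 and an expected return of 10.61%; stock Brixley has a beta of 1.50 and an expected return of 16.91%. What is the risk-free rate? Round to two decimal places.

4.14%

Both satisfy E(R) = R_f + β·MRP, so the slope of the SML is
MRP = (16.91% − 10.61%) / (1.50 − 0.76) = 6.30% / 0.74 = 8.5135%
R_f = E(R_Holloway) − β_Holloway·MRP = 10.61% − 0.76 × 8.5135% = 4.1397%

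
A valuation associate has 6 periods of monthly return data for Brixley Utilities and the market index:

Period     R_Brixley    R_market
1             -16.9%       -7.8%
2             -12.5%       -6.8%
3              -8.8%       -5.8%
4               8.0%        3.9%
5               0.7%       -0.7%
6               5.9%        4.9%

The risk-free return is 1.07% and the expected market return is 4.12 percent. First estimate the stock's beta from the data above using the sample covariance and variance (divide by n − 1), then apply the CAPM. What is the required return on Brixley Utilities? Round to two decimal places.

6.55%

Mean R_i = (-16.9 − 12.5 − 8.8 + 8.0 + 0.7 + 5.9) / 6 = -3.9333%
Mean R_m = (-7.8 − 6.8 − 5.8 + 3.9 − 0.7 + 4.9) / 6 = -2.0500%
Σ(R_i − R̄_i)(R_m − R̄_m) = 279.1000  ⇒  Cov = 279.1000 / 5 = 55.8200
Σ(R_m − R̄_m)² = 155.2150  ⇒  Var(R_m) = 155.2150 / 5 = 31.0430
β = Cov / Var(R_m) = 55.8200 / 31.0430 = 1.7982
MRP = 4.12% − 1.07% = 3.05%
E(R) = R_f + β × MRP = 1.07% + 1.7982 × 3.05% = 6.55%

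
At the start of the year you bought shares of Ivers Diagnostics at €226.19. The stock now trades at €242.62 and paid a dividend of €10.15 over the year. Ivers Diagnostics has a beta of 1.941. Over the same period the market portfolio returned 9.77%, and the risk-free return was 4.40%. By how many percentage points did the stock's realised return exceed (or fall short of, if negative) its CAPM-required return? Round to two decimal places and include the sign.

Realised HPR = (P1 + D1 − P0) / P0 = (242.62 + 10.15 − 226.19) / 226.19 = 26.58 / 226.19 = 11.7512%
MRP = 9.77% − 4.40% = 5.37%
CAPM required = R_f + β·MRP = 4.40% + 1.941 × 5.37% = 14.82317%
α = realised − required = 11.7512% − 14.82317% = -3.07%

-3.07%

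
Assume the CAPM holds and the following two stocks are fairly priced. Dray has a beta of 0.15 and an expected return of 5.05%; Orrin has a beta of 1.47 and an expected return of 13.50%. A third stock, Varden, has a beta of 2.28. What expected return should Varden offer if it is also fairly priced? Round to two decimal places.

18.69%

MRP (SML slope) = (13.50% − 5.05%) / (1.47 − 0.15) = 8.45% / 1.32 = 6.4015%
R_f (intercept) = 5.05% − 0.15 × 6.4015% = 4.0898%
E(R_Varden) = R_f + β × MRP = 4.0898% + 2.28 × 6.4015% = 18.69%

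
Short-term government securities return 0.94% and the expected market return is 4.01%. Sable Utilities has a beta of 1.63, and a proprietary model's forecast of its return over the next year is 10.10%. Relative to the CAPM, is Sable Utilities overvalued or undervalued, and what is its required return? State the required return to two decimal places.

MRP = 4.01% − 0.94% = 3.07%
Required return = R_f + β·MRP = 0.94% + 1.63 × 3.07% = 5.94%
Forecast 10.10% > required 5.94% → the stock plots above the SML → undervalued.

Undervalued; required return 5.94%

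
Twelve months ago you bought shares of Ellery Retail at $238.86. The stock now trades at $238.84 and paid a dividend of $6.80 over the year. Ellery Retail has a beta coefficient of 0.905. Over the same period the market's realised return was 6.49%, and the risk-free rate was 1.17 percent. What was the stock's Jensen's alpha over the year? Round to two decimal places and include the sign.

Realised HPR = (P1 + D1 − P0) / P0 = (238.84 + 6.80 − 238.86) / 238.86 = 6.78 / 238.86 = 2.8385%
MRP = 6.49% − 1.17% = 5.32%
CAPM required = R_f + β·MRP = 1.17% + 0.905 × 5.32% = 5.98460%
α = realised − required = 2.8385% − 5.98460% = -3.15%

-3.15%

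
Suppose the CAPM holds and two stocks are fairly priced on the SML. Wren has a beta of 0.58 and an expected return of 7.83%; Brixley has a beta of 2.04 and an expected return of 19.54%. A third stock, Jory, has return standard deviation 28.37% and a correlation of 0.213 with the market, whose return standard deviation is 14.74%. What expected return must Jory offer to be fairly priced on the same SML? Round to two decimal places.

MRP = (19.54% − 7.83%) / (2.04 − 0.58) = 8.0205%
R_f = 7.83% − 0.58 × 8.0205% = 3.1781%
β_Jory = ρ·σ_i/σ_m = 0.213 × 28.37 / 14.74 = 0.4100
E(R_Jory) = R_f + β × MRP = 3.1781% + 0.4100 × 8.0205% = 6.47%

6.47%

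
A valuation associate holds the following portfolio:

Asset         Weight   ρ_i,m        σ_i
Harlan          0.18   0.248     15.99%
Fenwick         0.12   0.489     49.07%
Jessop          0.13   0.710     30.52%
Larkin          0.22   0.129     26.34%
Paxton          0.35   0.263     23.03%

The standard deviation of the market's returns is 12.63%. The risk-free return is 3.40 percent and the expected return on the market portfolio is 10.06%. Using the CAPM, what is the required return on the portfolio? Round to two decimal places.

8.29%

β_Harlan = 0.248 × 15.99% / 12.63% = 0.3140
β_Fenwick = 0.489 × 49.07% / 12.63% = 1.8999
β_Jessop = 0.710 × 30.52% / 12.63% = 1.7157
β_Larkin = 0.129 × 26.34% / 12.63% = 0.2690
β_Paxton = 0.263 × 23.03% / 12.63% = 0.4796
β_P = Σ w_i β_i = 0.18×0.3140 + 0.12×1.8999 + 0.13×1.7157 + 0.22×0.2690 + 0.35×0.4796 = 0.7346
MRP = 10.06% − 3.40% = 6.66%
E(R_P) = R_f + β_P × MRP = 3.40% + 0.7346 × 6.66% = 8.29%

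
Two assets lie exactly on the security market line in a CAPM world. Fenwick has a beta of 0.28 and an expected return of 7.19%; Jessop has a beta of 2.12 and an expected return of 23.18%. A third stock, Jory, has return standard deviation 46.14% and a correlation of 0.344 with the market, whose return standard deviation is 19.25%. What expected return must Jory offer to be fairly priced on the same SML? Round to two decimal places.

11.92%

MRP = (23.18% − 7.19%) / (2.12 − 0.28) = 8.6902%
R_f = 7.19% − 0.28 × 8.6902% = 4.7567%
β_Jory = ρ·σ_i/σ_m = 0.344 × 46.14 / 19.25 = 0.8245
E(R_Jory) = R_f + β × MRP = 4.7567% + 0.8245 × 8.6902% = 11.92%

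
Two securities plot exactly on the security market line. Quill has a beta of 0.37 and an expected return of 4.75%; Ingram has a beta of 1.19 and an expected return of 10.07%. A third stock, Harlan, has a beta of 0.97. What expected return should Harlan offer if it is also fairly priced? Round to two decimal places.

8.64%

MRP (SML slope) = (10.07% − 4.75%) / (1.19 − 0.37) = 5.32% / 0.82 = 6.4878%
R_f (intercept) = 4.75% − 0.37 × 6.4878% = 2.3495%
E(R_Harlan) = R_f + β × MRP = 2.3495% + 0.97 × 6.4878% = 8.64%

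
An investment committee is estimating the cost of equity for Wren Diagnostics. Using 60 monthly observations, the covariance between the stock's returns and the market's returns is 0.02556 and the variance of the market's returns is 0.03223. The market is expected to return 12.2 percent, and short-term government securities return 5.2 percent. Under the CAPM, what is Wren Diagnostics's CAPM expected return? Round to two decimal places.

β = Cov(R_i, R_m) / Var(R_m) = 0.02556 / 0.03223 = 0.7930
MRP = 12.2% − 5.2% = 7.00%
E(R) = R_f + β × MRP = 5.2% + 0.7930 × 7.0% = 10.75%

10.75%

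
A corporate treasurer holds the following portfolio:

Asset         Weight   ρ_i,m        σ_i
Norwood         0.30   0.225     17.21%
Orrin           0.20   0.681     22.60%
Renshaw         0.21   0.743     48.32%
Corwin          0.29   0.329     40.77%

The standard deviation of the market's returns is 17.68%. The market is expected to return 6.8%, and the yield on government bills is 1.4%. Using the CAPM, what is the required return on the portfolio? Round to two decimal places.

β_Norwood = 0.225 × 17.21% / 17.68% = 0.2190
β_Orrin = 0.681 × 22.60% / 17.68% = 0.8705
β_Renshaw = 0.743 × 48.32% / 17.68% = 2.0306
β_Corwin = 0.329 × 40.77% / 17.68% = 0.7587
β_P = Σ w_i β_i = 0.30×0.2190 + 0.20×0.8705 + 0.21×2.0306 + 0.29×0.7587 = 0.8862
MRP = 6.8% − 1.4% = 5.40%
E(R_P) = R_f + β_P × MRP = 1.4% + 0.8862 × 5.4% = 6.19%

6.19%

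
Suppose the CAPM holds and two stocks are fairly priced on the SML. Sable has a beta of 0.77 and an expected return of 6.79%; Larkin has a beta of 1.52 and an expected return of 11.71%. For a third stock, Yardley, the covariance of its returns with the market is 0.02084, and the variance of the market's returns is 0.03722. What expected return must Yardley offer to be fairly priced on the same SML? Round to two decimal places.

MRP = (11.71% − 6.79%) / (1.52 − 0.77) = 6.5600%
R_f = 6.79% − 0.77 × 6.5600% = 1.7388%
β_Yardley = Cov / Var(R_m) = 0.02084 / 0.03722 = 0.5599
E(R_Yardley) = R_f + β × MRP = 1.7388% + 0.5599 × 6.5600% = 5.41%

5.41%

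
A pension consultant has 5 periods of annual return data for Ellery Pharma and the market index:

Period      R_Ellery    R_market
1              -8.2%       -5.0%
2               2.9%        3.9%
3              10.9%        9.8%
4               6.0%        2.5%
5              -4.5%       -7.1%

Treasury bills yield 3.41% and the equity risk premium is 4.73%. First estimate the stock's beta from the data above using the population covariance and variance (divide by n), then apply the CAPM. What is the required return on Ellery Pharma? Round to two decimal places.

Mean R_i = (-8.2 + 2.9 + 10.9 + 6.0 − 4.5) / 5 = 1.4200%
Mean R_m = (-5.0 + 3.9 + 9.8 + 2.5 − 7.1) / 5 = 0.8200%
Σ(R_i − R̄_i)(R_m − R̄_m) = 200.2580  ⇒  Cov = 200.2580 / 5 = 40.0516
Σ(R_m − R̄_m)² = 189.5480  ⇒  Var(R_m) = 189.5480 / 5 = 37.9096
β = Cov / Var(R_m) = 40.0516 / 37.9096 = 1.0565
E(R) = R_f + β × MRP = 3.41% + 1.0565 × 4.73% = 8.41%

8.41%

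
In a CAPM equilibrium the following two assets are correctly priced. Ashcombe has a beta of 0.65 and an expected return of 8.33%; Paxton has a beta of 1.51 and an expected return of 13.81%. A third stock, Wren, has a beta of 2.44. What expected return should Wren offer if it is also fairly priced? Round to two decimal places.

19.74%

MRP (SML slope) = (13.81% − 8.33%) / (1.51 − 0.65) = 5.48% / 0.86 = 6.3721%
R_f (intercept) = 8.33% − 0.65 × 6.3721% = 4.1881%
E(R_Wren) = R_f + β × MRP = 4.1881% + 2.44 × 6.3721% = 19.74%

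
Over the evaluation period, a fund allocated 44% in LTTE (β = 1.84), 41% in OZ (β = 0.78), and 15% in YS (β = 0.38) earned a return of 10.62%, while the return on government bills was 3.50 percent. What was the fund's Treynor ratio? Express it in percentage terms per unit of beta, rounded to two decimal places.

6.00%

β_P = 0.44×1.84 + 0.41×0.78 + 0.15×0.38 = 1.1864
Treynor = (R_P − R_f) / β_P = (10.62% − 3.50%) / 1.1864 = 7.12% / 1.1864 = 6.00%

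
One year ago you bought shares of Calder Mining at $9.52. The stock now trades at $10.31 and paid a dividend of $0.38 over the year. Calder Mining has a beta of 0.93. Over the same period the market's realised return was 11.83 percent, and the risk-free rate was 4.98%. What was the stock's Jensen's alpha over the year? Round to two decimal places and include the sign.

Realised HPR = (P1 + D1 − P0) / P0 = (10.31 + 0.38 − 9.52) / 9.52 = 1.17 / 9.52 = 12.2899%
MRP = 11.83% − 4.98% = 6.85%
CAPM required = R_f + β·MRP = 4.98% + 0.93 × 6.85% = 11.3505%
α = realised − required = 12.2899% − 11.3505% = +0.94%

+0.94%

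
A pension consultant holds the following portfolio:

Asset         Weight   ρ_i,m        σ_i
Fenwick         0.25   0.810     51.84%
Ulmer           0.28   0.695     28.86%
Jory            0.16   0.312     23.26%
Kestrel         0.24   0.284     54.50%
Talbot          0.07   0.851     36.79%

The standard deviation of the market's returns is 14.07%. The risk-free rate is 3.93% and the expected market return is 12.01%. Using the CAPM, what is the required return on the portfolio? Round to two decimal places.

β_Fenwick = 0.810 × 51.84% / 14.07% = 2.9844
β_Ulmer = 0.695 × 28.86% / 14.07% = 1.4256
β_Jory = 0.312 × 23.26% / 14.07% = 0.5158
β_Kestrel = 0.284 × 54.50% / 14.07% = 1.1001
β_Talbot = 0.851 × 36.79% / 14.07% = 2.2252
β_P = Σ w_i β_i = 0.25×2.9844 + 0.28×1.4256 + 0.16×0.5158 + 0.24×1.1001 + 0.07×2.2252 = 1.6476
MRP = 12.01% − 3.93% = 8.08%
E(R_P) = R_f + β_P × MRP = 3.93% + 1.6476 × 8.08% = 17.24%

17.24%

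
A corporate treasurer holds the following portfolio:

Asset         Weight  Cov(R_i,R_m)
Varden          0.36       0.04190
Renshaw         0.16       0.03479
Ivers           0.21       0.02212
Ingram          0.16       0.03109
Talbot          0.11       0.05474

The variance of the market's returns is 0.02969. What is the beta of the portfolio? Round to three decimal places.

1.222

β_Varden = 0.04190 / 0.02969 = 1.4112
β_Renshaw = 0.03479 / 0.02969 = 1.1718
β_Ivers = 0.02212 / 0.02969 = 0.7450
β_Ingram = 0.03109 / 0.02969 = 1.0472
β_Talbot = 0.05474 / 0.02969 = 1.8437
β_P = Σ w_i β_i = 0.36×1.4112 + 0.16×1.1718 + 0.21×0.7450 + 0.16×1.0472 + 0.11×1.8437 = 1.2223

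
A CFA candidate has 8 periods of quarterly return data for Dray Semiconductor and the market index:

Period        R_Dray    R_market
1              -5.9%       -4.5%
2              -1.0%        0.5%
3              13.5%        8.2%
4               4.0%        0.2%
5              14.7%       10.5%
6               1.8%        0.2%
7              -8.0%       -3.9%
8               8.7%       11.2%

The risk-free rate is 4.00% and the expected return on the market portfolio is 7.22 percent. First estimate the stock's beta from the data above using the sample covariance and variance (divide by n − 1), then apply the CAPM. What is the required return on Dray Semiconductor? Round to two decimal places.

8.00%

Mean R_i = (-5.9 − 1.0 + 13.5 + 4.0 + 14.7 + 1.8 − 8.0 + 8.7) / 8 = 3.4750%
Mean R_m = (-4.5 + 0.5 + 8.2 + 0.2 + 10.5 + 0.2 − 3.9 + 11.2) / 8 = 2.8000%
Σ(R_i − R̄_i)(R_m − R̄_m) = 343.0600  ⇒  Cov = 343.0600 / 7 = 49.0086
Σ(R_m − R̄_m)² = 276.0000  ⇒  Var(R_m) = 276.0000 / 7 = 39.4286
β = Cov / Var(R_m) = 49.0086 / 39.4286 = 1.2430
MRP = 7.22% − 4.00% = 3.22%
E(R) = R_f + β × MRP = 4.00% + 1.2430 × 3.22% = 8.00%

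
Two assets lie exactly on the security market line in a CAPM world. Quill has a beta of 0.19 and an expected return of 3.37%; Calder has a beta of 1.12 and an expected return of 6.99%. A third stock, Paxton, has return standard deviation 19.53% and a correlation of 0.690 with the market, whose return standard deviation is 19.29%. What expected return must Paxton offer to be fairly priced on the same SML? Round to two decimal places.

MRP = (6.99% − 3.37%) / (1.12 − 0.19) = 3.8925%
R_f = 3.37% − 0.19 × 3.8925% = 2.6304%
β_Paxton = ρ·σ_i/σ_m = 0.690 × 19.53 / 19.29 = 0.6986
E(R_Paxton) = R_f + β × MRP = 2.6304% + 0.6986 × 3.8925% = 5.35%

5.35%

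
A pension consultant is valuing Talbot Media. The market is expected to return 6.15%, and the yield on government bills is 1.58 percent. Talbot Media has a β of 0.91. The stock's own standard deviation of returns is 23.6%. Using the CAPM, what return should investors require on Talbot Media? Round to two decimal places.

Market risk premium = E(R_m) − R_f = 6.15% − 1.58% = 4.57%
E(R) = R_f + β × MRP = 1.58% + 0.91 × 4.57% = 5.74%

5.74%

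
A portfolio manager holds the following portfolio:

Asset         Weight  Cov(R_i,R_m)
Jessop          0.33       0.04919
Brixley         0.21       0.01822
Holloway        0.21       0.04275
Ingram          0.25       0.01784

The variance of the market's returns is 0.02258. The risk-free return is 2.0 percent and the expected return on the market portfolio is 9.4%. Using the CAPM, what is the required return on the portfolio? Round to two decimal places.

β_Jessop = 0.04919 / 0.02258 = 2.1785
β_Brixley = 0.01822 / 0.02258 = 0.8069
β_Holloway = 0.04275 / 0.02258 = 1.8933
β_Ingram = 0.01784 / 0.02258 = 0.7901
β_P = Σ w_i β_i = 0.33×2.1785 + 0.21×0.8069 + 0.21×1.8933 + 0.25×0.7901 = 1.4835
MRP = 9.4% − 2.0% = 7.40%
E(R_P) = R_f + β_P × MRP = 2.0% + 1.4835 × 7.4% = 12.98%

12.98%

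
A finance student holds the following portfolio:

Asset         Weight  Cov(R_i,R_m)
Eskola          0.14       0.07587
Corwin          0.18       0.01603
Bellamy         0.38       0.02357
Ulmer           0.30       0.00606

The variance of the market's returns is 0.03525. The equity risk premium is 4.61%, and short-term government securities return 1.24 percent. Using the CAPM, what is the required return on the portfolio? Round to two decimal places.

4.42%

β_Eskola = 0.07587 / 0.03525 = 2.1523
β_Corwin = 0.01603 / 0.03525 = 0.4548
β_Bellamy = 0.02357 / 0.03525 = 0.6687
β_Ulmer = 0.00606 / 0.03525 = 0.1719
β_P = Σ w_i β_i = 0.14×2.1523 + 0.18×0.4548 + 0.38×0.6687 + 0.30×0.1719 = 0.6889
E(R_P) = R_f + β_P × MRP = 1.24% + 0.6889 × 4.61% = 4.42%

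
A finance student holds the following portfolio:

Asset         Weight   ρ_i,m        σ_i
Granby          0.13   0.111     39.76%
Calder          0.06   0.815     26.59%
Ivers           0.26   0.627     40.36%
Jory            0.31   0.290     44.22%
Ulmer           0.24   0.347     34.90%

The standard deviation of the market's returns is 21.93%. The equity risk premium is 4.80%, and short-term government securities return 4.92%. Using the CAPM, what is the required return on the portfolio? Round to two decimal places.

β_Granby = 0.111 × 39.76% / 21.93% = 0.2012
β_Calder = 0.815 × 26.59% / 21.93% = 0.9882
β_Ivers = 0.627 × 40.36% / 21.93% = 1.1539
β_Jory = 0.290 × 44.22% / 21.93% = 0.5848
β_Ulmer = 0.347 × 34.90% / 21.93% = 0.5522
β_P = Σ w_i β_i = 0.13×0.2012 + 0.06×0.9882 + 0.26×1.1539 + 0.31×0.5848 + 0.24×0.5522 = 0.6993
E(R_P) = R_f + β_P × MRP = 4.92% + 0.6993 × 4.80% = 8.28%

8.28%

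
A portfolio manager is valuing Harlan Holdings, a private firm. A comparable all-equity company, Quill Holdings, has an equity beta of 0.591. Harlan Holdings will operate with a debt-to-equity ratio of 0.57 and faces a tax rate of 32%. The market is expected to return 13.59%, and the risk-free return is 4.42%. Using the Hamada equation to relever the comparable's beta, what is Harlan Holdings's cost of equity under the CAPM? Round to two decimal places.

β_L = β_U × [1 + (1 − t)(D/E)] = 0.591 × [1 + (1 − 0.32) × 0.57]
    = 0.591 × [1 + 0.68 × 0.57] = 0.591 × 1.3876 = 0.8201
MRP = 13.59% − 4.42% = 9.17%
E(R) = R_f + β_L × MRP = 4.42% + 0.8201 × 9.17% = 11.94%

11.94%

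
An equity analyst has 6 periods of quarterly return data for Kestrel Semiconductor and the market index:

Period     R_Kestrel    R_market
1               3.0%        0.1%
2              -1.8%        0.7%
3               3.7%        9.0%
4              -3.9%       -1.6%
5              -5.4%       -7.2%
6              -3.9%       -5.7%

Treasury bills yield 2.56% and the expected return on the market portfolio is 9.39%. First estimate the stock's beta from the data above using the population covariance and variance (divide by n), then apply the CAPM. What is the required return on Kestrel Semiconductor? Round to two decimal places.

6.42%

Mean R_i = (3.0 − 1.8 + 3.7 − 3.9 − 5.4 − 3.9) / 6 = -1.3833%
Mean R_m = (0.1 + 0.7 + 9.0 − 1.6 − 7.2 − 5.7) / 6 = -0.7833%
Σ(R_i − R̄_i)(R_m − R̄_m) = 93.1883  ⇒  Cov = 93.1883 / 6 = 15.5314
Σ(R_m − R̄_m)² = 164.7083  ⇒  Var(R_m) = 164.7083 / 6 = 27.4514
β = Cov / Var(R_m) = 15.5314 / 27.4514 = 0.5658
MRP = 9.39% − 2.56% = 6.83%
E(R) = R_f + β × MRP = 2.56% + 0.5658 × 6.83% = 6.42%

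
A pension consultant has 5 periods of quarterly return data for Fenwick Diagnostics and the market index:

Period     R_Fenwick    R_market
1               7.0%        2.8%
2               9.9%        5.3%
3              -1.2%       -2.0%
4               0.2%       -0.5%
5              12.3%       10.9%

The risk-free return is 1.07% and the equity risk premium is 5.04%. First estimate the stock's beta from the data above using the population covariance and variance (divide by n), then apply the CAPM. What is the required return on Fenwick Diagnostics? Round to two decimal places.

Mean R_i = (7.0 + 9.9 − 1.2 + 0.2 + 12.3) / 5 = 5.6400%
Mean R_m = (2.8 + 5.3 − 2.0 − 0.5 + 10.9) / 5 = 3.3000%
Σ(R_i − R̄_i)(R_m − R̄_m) = 115.3800  ⇒  Cov = 115.3800 / 5 = 23.0760
Σ(R_m − R̄_m)² = 104.5400  ⇒  Var(R_m) = 104.5400 / 5 = 20.9080
β = Cov / Var(R_m) = 23.0760 / 20.9080 = 1.1037
E(R) = R_f + β × MRP = 1.07% + 1.1037 × 5.04% = 6.63%

6.63%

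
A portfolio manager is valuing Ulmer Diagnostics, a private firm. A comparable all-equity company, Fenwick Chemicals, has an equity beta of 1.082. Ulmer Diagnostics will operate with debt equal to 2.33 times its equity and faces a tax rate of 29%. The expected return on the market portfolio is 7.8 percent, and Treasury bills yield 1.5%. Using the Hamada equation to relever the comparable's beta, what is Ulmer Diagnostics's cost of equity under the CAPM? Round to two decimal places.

19.59%

β_L = β_U × [1 + (1 − t)(D/E)] = 1.082 × [1 + (1 − 0.29) × 2.33]
    = 1.082 × [1 + 0.71 × 2.33] = 1.082 × 2.6543 = 2.8720
MRP = 7.8% − 1.5% = 6.30%
E(R) = R_f + β_L × MRP = 1.5% + 2.8720 × 6.3% = 19.59%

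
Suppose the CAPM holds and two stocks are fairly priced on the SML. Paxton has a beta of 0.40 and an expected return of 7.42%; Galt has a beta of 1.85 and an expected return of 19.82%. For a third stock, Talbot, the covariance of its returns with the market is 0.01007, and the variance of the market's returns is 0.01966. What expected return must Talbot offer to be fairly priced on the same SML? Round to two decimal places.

8.38%

MRP = (19.82% − 7.42%) / (1.85 − 0.40) = 8.5517%
R_f = 7.42% − 0.40 × 8.5517% = 3.9993%
β_Talbot = Cov / Var(R_m) = 0.01007 / 0.01966 = 0.5122
E(R_Talbot) = R_f + β × MRP = 3.9993% + 0.5122 × 8.5517% = 8.38%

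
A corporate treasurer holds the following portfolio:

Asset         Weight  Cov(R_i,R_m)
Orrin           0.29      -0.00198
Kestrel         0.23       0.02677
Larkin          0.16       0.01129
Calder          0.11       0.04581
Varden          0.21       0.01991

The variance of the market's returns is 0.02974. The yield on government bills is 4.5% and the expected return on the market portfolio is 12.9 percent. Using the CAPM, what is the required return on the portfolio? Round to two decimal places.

β_Orrin = -0.00198 / 0.02974 = -0.0666
β_Kestrel = 0.02677 / 0.02974 = 0.9001
β_Larkin = 0.01129 / 0.02974 = 0.3796
β_Calder = 0.04581 / 0.02974 = 1.5403
β_Varden = 0.01991 / 0.02974 = 0.6695
β_P = Σ w_i β_i = 0.29×-0.0666 + 0.23×0.9001 + 0.16×0.3796 + 0.11×1.5403 + 0.21×0.6695 = 0.5585
MRP = 12.9% − 4.5% = 8.40%
E(R_P) = R_f + β_P × MRP = 4.5% + 0.5585 × 8.4% = 9.19%

9.19%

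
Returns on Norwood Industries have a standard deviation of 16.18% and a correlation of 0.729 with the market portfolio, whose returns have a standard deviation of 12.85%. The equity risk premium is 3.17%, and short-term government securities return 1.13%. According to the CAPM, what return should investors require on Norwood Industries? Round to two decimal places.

4.04%

β = ρ × σ_i / σ_m = 0.729 × 16.18% / 12.85% = 0.9179
E(R) = 1.13% + 0.9179 × 3.17% = 4.04%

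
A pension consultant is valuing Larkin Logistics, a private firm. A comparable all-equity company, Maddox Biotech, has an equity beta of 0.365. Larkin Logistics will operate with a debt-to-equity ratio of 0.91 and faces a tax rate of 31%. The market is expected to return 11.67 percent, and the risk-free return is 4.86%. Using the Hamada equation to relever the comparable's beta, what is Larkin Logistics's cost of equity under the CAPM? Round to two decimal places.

β_L = β_U × [1 + (1 − t)(D/E)] = 0.365 × [1 + (1 − 0.31) × 0.91]
    = 0.365 × [1 + 0.69 × 0.91] = 0.365 × 1.6279 = 0.5942
MRP = 11.67% − 4.86% = 6.81%
E(R) = R_f + β_L × MRP = 4.86% + 0.5942 × 6.81% = 8.91%

8.91%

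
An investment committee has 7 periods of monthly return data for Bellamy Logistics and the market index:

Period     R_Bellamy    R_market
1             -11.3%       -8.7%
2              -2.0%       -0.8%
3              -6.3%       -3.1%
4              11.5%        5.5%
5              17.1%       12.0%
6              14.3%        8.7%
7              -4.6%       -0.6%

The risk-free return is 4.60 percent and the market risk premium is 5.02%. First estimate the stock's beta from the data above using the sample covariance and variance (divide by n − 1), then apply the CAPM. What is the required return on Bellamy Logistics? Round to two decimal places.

Mean R_i = (-11.3 − 2.0 − 6.3 + 11.5 + 17.1 + 14.3 − 4.6) / 7 = 2.6714%
Mean R_m = (-8.7 − 0.8 − 3.1 + 5.5 + 12.0 + 8.7 − 0.6) / 7 = 1.8571%
Σ(R_i − R̄_i)(R_m − R̄_m) = 480.3314  ⇒  Cov = 480.3314 / 6 = 80.0552
Σ(R_m − R̄_m)² = 312.0971  ⇒  Var(R_m) = 312.0971 / 6 = 52.0162
β = Cov / Var(R_m) = 80.0552 / 52.0162 = 1.5390
E(R) = R_f + β × MRP = 4.60% + 1.5390 × 5.02% = 12.33%

12.33%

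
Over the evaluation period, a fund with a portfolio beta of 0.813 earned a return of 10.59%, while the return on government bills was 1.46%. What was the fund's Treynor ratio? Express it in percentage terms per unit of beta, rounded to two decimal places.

11.23%

Treynor = (R_P − R_f) / β_P = (10.59% − 1.46%) / 0.8130 = 9.13% / 0.8130 = 11.23%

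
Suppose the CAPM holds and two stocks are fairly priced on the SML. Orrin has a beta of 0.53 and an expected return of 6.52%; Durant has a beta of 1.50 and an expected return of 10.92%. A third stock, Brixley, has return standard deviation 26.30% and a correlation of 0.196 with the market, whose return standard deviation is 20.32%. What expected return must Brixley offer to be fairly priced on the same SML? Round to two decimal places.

MRP = (10.92% − 6.52%) / (1.50 − 0.53) = 4.5361%
R_f = 6.52% − 0.53 × 4.5361% = 4.1159%
β_Brixley = ρ·σ_i/σ_m = 0.196 × 26.30 / 20.32 = 0.2537
E(R_Brixley) = R_f + β × MRP = 4.1159% + 0.2537 × 4.5361% = 5.27%

5.27%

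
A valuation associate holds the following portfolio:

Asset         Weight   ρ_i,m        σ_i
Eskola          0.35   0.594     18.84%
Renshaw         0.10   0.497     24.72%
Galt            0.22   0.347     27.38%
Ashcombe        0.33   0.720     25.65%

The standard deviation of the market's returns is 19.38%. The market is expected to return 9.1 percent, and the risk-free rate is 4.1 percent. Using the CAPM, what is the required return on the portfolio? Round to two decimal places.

7.54%

β_Eskola = 0.594 × 18.84% / 19.38% = 0.5774
β_Renshaw = 0.497 × 24.72% / 19.38% = 0.6339
β_Galt = 0.347 × 27.38% / 19.38% = 0.4902
β_Ashcombe = 0.720 × 25.65% / 19.38% = 0.9529
β_P = Σ w_i β_i = 0.35×0.5774 + 0.10×0.6339 + 0.22×0.4902 + 0.33×0.9529 = 0.6878
MRP = 9.1% − 4.1% = 5.00%
E(R_P) = R_f + β_P × MRP = 4.1% + 0.6878 × 5.0% = 7.54%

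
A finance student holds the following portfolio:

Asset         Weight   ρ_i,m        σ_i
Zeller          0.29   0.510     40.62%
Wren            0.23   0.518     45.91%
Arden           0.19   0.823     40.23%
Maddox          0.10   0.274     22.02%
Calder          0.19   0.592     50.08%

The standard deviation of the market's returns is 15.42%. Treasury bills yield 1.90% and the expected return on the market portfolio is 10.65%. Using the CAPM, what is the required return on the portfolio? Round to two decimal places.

β_Zeller = 0.510 × 40.62% / 15.42% = 1.3435
β_Wren = 0.518 × 45.91% / 15.42% = 1.5422
β_Arden = 0.823 × 40.23% / 15.42% = 2.1472
β_Maddox = 0.274 × 22.02% / 15.42% = 0.3913
β_Calder = 0.592 × 50.08% / 15.42% = 1.9227
β_P = Σ w_i β_i = 0.29×1.3435 + 0.23×1.5422 + 0.19×2.1472 + 0.10×0.3913 + 0.19×1.9227 = 1.5567
MRP = 10.65% − 1.90% = 8.75%
E(R_P) = R_f + β_P × MRP = 1.90% + 1.5567 × 8.75% = 15.52%

15.52%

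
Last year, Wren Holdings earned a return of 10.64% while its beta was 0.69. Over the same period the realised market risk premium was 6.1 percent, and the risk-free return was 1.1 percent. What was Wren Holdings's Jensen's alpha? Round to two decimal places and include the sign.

+5.33%

CAPM benchmark = R_f + β(R_m − R_f) = 1.1% + 0.69 × 6.1% = 5.3090%
α = actual − benchmark = 10.64% − 5.3090% = +5.33%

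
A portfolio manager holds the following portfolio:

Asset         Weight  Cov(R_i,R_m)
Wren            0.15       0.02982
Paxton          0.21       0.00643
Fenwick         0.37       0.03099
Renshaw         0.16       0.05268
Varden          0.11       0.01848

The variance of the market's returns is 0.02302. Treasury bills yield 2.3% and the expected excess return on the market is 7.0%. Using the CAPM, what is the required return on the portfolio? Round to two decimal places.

10.74%

β_Wren = 0.02982 / 0.02302 = 1.2954
β_Paxton = 0.00643 / 0.02302 = 0.2793
β_Fenwick = 0.03099 / 0.02302 = 1.3462
β_Renshaw = 0.05268 / 0.02302 = 2.2884
β_Varden = 0.01848 / 0.02302 = 0.8028
β_P = Σ w_i β_i = 0.15×1.2954 + 0.21×0.2793 + 0.37×1.3462 + 0.16×2.2884 + 0.11×0.8028 = 1.2055
E(R_P) = R_f + β_P × MRP = 2.3% + 1.2055 × 7.0% = 10.74%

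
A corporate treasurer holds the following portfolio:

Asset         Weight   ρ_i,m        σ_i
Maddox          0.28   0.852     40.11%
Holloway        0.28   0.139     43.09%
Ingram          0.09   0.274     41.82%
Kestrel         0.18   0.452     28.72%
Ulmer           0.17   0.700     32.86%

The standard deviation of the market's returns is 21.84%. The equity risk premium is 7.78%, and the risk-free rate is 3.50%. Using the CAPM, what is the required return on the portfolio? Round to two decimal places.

β_Maddox = 0.852 × 40.11% / 21.84% = 1.5647
β_Holloway = 0.139 × 43.09% / 21.84% = 0.2742
β_Ingram = 0.274 × 41.82% / 21.84% = 0.5247
β_Kestrel = 0.452 × 28.72% / 21.84% = 0.5944
β_Ulmer = 0.700 × 32.86% / 21.84% = 1.0532
β_P = Σ w_i β_i = 0.28×1.5647 + 0.28×0.2742 + 0.09×0.5247 + 0.18×0.5944 + 0.17×1.0532 = 0.8482
E(R_P) = R_f + β_P × MRP = 3.50% + 0.8482 × 7.78% = 10.10%

10.10%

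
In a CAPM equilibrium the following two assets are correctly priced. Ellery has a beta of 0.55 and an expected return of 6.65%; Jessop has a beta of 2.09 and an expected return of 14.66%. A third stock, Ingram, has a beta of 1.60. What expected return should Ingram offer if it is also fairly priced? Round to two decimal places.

12.11%

MRP (SML slope) = (14.66% − 6.65%) / (2.09 − 0.55) = 8.01% / 1.54 = 5.2013%
R_f (intercept) = 6.65% − 0.55 × 5.2013% = 3.7893%
E(R_Ingram) = R_f + β × MRP = 3.7893% + 1.60 × 5.2013% = 12.11%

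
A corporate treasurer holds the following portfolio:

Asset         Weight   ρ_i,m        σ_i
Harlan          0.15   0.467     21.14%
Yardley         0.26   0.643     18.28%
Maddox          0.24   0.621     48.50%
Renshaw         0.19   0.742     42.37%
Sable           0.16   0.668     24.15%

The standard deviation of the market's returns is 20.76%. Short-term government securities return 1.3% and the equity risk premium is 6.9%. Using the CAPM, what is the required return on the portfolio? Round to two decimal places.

β_Harlan = 0.467 × 21.14% / 20.76% = 0.4755
β_Yardley = 0.643 × 18.28% / 20.76% = 0.5662
β_Maddox = 0.621 × 48.50% / 20.76% = 1.4508
β_Renshaw = 0.742 × 42.37% / 20.76% = 1.5144
β_Sable = 0.668 × 24.15% / 20.76% = 0.7771
β_P = Σ w_i β_i = 0.15×0.4755 + 0.26×0.5662 + 0.24×1.4508 + 0.19×1.5144 + 0.16×0.7771 = 0.9788
E(R_P) = R_f + β_P × MRP = 1.3% + 0.9788 × 6.9% = 8.05%

8.05%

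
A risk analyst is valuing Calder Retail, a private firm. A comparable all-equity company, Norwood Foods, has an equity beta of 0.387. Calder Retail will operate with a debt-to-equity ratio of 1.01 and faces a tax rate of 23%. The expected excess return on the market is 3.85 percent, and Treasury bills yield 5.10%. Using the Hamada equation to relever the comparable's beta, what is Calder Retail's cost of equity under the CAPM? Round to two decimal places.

β_L = β_U × [1 + (1 − t)(D/E)] = 0.387 × [1 + (1 − 0.23) × 1.01]
    = 0.387 × [1 + 0.77 × 1.01] = 0.387 × 1.7777 = 0.6880
E(R) = R_f + β_L × MRP = 5.10% + 0.6880 × 3.85% = 7.75%

7.75%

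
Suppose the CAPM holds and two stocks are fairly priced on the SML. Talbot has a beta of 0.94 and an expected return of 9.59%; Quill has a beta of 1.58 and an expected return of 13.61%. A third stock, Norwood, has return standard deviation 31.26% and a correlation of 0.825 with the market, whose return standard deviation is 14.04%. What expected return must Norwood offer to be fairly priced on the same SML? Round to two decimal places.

15.22%

MRP = (13.61% − 9.59%) / (1.58 − 0.94) = 6.2813%
R_f = 9.59% − 0.94 × 6.2813% = 3.6856%
β_Norwood = ρ·σ_i/σ_m = 0.825 × 31.26 / 14.04 = 1.8369
E(R_Norwood) = R_f + β × MRP = 3.6856% + 1.8369 × 6.2813% = 15.22%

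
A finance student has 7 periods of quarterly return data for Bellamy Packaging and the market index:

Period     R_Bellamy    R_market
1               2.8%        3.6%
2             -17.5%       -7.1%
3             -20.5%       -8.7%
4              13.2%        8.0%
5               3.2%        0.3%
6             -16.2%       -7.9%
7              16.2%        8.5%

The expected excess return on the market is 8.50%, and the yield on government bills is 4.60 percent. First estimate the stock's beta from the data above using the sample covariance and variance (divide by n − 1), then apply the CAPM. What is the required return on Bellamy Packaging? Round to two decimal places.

21.69%

Mean R_i = (2.8 − 17.5 − 20.5 + 13.2 + 3.2 − 16.2 + 16.2) / 7 = -2.6857%
Mean R_m = (3.6 − 7.1 − 8.7 + 8.0 + 0.3 − 7.9 + 8.5) / 7 = -0.4714%
Σ(R_i − R̄_i)(R_m − R̄_m) = 676.0571  ⇒  Cov = 676.0571 / 6 = 112.6762
Σ(R_m − R̄_m)² = 336.2543  ⇒  Var(R_m) = 336.2543 / 6 = 56.0424
β = Cov / Var(R_m) = 112.6762 / 56.0424 = 2.0106
E(R) = R_f + β × MRP = 4.60% + 2.0106 × 8.50% = 21.69%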